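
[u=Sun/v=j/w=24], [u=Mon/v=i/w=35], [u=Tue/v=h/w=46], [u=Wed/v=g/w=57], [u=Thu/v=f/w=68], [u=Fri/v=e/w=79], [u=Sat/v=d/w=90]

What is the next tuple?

[u=Sun/v=c/w=101]

U — runs through the weekdays Mon→Sun: Sun, Mon, Tue, Wed, Thu, Fri, Sat → Sun.
V — letters move back 1 place in the alphabet: j, i, h, g, f, e, d → c.
W: 24, 35, 46, 57, 68, 79, 90 → 101 (+11 each step).
Combining the parts gives [u=Sun/v=c/w=101].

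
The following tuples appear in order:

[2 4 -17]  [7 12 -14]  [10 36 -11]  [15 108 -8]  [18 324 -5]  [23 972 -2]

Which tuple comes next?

[26 2916 1]

First value: 2, 7, 10, 15, 18, 23 → 26 (alternating steps +5, +3, +5, +3, …).
Second value: 4, 12, 36, 108, 324, 972 → 2916 (×3 each step).
Third value — +3 each step: -17, -14, -11, -8, -5, -2 → 1.
So the next tuple is [26 2916 1].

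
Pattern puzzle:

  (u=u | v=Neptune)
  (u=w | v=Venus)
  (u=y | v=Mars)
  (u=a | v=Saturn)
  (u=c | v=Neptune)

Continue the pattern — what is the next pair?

U goes u, w, y, a, c → e (letters move forward 2 places in the alphabet, wrapping Z→A).
V: repeats Neptune → Venus → Mars → Saturn, so Neptune, Venus, Mars, Saturn, Neptune → Venus.
Combining the parts gives (u=e | v=Venus).

(u=e | v=Venus)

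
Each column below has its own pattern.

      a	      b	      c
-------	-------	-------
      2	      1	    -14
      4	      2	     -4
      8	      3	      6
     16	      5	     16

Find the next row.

32  8  26

Column a: ×2 each step; 2, 4, 8, 16 → 32.
Column b: each term is the sum of the two before it, so 1, 2, 3, 5 → 8.
Column c: -14, -4, 6, 16 → 26 (+10 each step).
Combining the parts gives 32  8  26.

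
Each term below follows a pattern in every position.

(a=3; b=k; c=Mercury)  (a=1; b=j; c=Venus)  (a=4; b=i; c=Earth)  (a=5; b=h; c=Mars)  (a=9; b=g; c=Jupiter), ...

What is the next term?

(a=14; b=f; c=Saturn)

A goes 3, 1, 4, 5, 9 → 14 (each term is the sum of the two before it).
B: k, j, i, h, g → f (letters move back 1 place in the alphabet).
For the c, runs through the planets Mercury→Neptune: Mercury, Venus, Earth, Mars, Jupiter → Saturn.
Putting it together: (a=14; b=f; c=Saturn).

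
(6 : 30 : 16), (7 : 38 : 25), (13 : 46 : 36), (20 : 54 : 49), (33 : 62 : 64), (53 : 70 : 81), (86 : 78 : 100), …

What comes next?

First component: 6, 7, 13, 20, 33, 53, 86 → 139 (each term is the sum of the two before it).
For the second component, +8 each step: 30, 38, 46, 54, 62, 70, 78 → 86.
Third component: perfect squares: 4², 5², 6², …, so 16, 25, 36, 49, 64, 81, 100 → 121.
So the next tuple is (139 : 86 : 121).

(139 : 86 : 121)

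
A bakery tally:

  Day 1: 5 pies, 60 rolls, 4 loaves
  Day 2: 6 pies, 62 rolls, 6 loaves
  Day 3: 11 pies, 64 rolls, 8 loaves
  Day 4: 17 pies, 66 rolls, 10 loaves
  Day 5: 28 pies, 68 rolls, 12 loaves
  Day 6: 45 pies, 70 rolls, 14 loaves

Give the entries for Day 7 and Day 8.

For the pies, each term is the sum of the two before it: 5, 6, 11, 17, 28, 45 → 73 → 118.
Rolls goes 60, 62, 64, 66, 68, 70 → 72 → 74 (+2 each step).
Loaves — +2 each step: 4, 6, 8, 10, 12, 14 → 16 → 18.
Putting the parts together: 73 pies, 72 rolls, 16 loaves and then 118 pies, 74 rolls, 18 loaves.

73 pies, 72 rolls, 16 loaves; 118 pies, 74 rolls, 18 loaves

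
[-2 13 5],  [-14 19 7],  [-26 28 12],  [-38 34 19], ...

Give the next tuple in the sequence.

[-50 43 31]

First part: −12 each step, so -2, -14, -26, -38 → -50.
Second part goes 13, 19, 28, 34 → 43 (alternating steps +6, +9, +6, +9, …).
For the third part, each term is the sum of the two before it: 5, 7, 12, 19 → 31.
Putting it together: [-50 43 31].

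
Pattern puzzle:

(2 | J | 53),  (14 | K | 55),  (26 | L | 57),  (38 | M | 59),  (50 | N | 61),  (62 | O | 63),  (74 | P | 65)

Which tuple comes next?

(86 | Q | 67)

First entry: +12 each step, so 2, 14, 26, 38, 50, 62, 74 → 86.
For the letter, letters move forward 1 place in the alphabet: J, K, L, M, N, O, P → Q.
For the third entry, +2 each step: 53, 55, 57, 59, 61, 63, 65 → 67.
So the next tuple is (86 | Q | 67).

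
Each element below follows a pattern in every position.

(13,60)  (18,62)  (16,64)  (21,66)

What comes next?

First value — alternating steps +5, −2, +5, −2, …: 13, 18, 16, 21 → 19.
Second value — +2 each step: 60, 62, 64, 66 → 68.
Putting it together: (19,68).

(19,68)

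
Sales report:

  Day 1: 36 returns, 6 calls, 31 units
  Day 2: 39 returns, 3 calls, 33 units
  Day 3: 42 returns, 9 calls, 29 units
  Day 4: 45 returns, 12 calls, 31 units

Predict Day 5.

Returns: +3 each step, so 36, 39, 42, 45 → 48.
Calls: 6, 3, 9, 12 → 21 (each term is the sum of the two before it).
Units: 31, 33, 29, 31 → 27 (alternating steps +2, −4, +2, −4, …).
Combining the parts gives 48 returns, 21 calls, 27 units.

48 returns, 21 calls, 27 units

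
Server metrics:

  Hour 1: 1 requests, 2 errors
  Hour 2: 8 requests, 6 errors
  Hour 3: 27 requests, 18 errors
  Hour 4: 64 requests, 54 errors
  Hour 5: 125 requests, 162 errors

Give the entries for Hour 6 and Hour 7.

216 requests, 486 errors; 343 requests, 1458 errors

For the requests, perfect cubes: 1³, 2³, 3³, …: 1, 8, 27, 64, 125 → 216 → 343.
Errors goes 2, 6, 18, 54, 162 → 486 → 1458 (×3 each step).
Putting the parts together: 216 requests, 486 errors and then 343 requests, 1458 errors.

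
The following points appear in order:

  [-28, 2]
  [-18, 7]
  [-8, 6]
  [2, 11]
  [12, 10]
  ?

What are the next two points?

First value: +10 each step; -28, -18, -8, 2, 12 → 22 → 32.
Second value: alternating steps +5, −1, +5, −1, …; 2, 7, 6, 11, 10 → 15 → 14.
So the next two points are [22, 15] and [32, 14].

[22, 15], [32, 14]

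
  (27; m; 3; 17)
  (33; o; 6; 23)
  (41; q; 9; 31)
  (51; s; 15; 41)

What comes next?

First entry: differences are 6, 8, 10, … (increasing by 2 each time), so 27, 33, 41, 51 → 63.
For the letter, letters move forward 2 places in the alphabet: m, o, q, s → u.
Third entry goes 3, 6, 9, 15 → 24 (each term is the sum of the two before it).
Fourth entry: always 10 less than the first entry; 17, 23, 31, 41 → 53.
Combining the parts gives (63; u; 24; 53).

(63; u; 24; 53)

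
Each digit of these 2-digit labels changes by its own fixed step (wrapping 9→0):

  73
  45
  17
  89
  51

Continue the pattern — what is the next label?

23

For the first digit, −3 each step, mod 10: 7, 4, 1, 8, 5 → 2.
Second digit: +2 each step, mod 10, so 3, 5, 7, 9, 1 → 3.
Combining the parts gives 23.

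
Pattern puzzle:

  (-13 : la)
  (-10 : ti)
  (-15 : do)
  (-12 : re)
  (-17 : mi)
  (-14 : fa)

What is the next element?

First slot: alternating steps +3, −5, +3, −5, …; -13, -10, -15, -12, -17, -14 → -19.
Note — runs through the solfège scale do→ti: la, ti, do, re, mi, fa → sol.
Combining the parts gives (-19 : sol).

(-19 : sol)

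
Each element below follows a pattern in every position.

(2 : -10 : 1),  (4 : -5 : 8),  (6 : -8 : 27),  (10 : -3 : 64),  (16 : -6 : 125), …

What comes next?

(26 : -1 : 216)

First entry goes 2, 4, 6, 10, 16 → 26 (each term is the sum of the two before it).
Second entry: -10, -5, -8, -3, -6 → -1 (alternating steps +5, −3, +5, −3, …).
Third entry: perfect cubes: 1³, 2³, 3³, …; 1, 8, 27, 64, 125 → 216.
So the next element is (26 : -1 : 216).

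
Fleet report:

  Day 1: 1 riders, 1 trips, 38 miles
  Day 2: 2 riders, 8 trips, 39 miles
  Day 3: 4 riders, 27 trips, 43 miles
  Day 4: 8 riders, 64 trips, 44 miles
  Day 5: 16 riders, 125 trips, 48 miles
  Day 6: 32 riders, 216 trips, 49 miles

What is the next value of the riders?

Riders: 1, 2, 4, 8, 16, 32 → 64 (×2 each step).
Trips: 1, 8, 27, 64, 125, 216 → 343 (perfect cubes: 1³, 2³, 3³, …).
Miles: 38, 39, 43, 44, 48, 49 → 53 (alternating steps +1, +4, +1, +4, …).

64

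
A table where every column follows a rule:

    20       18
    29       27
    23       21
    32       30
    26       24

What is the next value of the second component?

33

First component goes 20, 29, 23, 32, 26 → 35 (alternating steps +9, −6, +9, −6, …).
Second component: 18, 27, 21, 30, 24 → 33 (always 2 less than the first component).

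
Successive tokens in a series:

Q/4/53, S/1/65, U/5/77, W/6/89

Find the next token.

Letter: letters move forward 2 places in the alphabet; Q, S, U, W → Y.
Second component: 4, 1, 5, 6 → 11 (each term is the sum of the two before it).
Third component — +12 each step: 53, 65, 77, 89 → 101.
Putting it together: Y/11/101.

Y/11/101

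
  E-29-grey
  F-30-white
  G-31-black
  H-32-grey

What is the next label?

For the letter, letters move forward 1 place in the alphabet: E, F, G, H → I.
Second component: 29, 30, 31, 32 → 33 (+1 each step).
Shade: repeats grey → white → black; grey, white, black, grey → white.
So the next label is I-33-white.

I-33-white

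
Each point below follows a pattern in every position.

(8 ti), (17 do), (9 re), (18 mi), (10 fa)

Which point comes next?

First entry: 8, 17, 9, 18, 10 → 19 (alternating steps +9, −8, +9, −8, …).
Note: runs through the solfège scale do→ti; ti, do, re, mi, fa → sol.
So the next point is (19 sol).

(19 sol)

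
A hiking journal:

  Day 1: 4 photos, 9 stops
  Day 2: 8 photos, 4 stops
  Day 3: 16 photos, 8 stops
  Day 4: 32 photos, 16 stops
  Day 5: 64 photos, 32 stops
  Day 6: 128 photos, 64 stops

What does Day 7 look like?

Photos: 4, 8, 16, 32, 64, 128 → 256 (×2 each step).
Stops goes 9, 4, 8, 16, 32, 64 → 128 (always the previous value of the photos).
Combining the parts gives 256 photos, 128 stops.

256 photos, 128 stops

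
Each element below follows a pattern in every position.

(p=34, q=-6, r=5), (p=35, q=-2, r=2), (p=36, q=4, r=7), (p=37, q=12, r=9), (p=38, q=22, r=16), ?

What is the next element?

P: +1 each step, so 34, 35, 36, 37, 38 → 39.
Q: differences are 4, 6, 8, … (increasing by 2 each time), so -6, -2, 4, 12, 22 → 34.
R: each term is the sum of the two before it, so 5, 2, 7, 9, 16 → 25.
So the next element is (p=39, q=34, r=25).

(p=39, q=34, r=25)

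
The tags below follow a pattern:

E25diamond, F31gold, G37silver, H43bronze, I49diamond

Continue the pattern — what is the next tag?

Letter: letters move forward 1 place in the alphabet, so E, F, G, H, I → J.
Second component: +6 each step, so 25, 31, 37, 43, 49 → 55.
Rank — repeats diamond → gold → silver → bronze: diamond, gold, silver, bronze, diamond → gold.
Combining the parts gives J55gold.

J55gold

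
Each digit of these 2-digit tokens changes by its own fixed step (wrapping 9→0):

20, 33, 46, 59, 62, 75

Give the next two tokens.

First digit goes 2, 3, 4, 5, 6, 7 → 8 → 9 (+1 each step, mod 10).
Second digit: 0, 3, 6, 9, 2, 5 → 8 → 1 (+3 each step, mod 10).
Putting the parts together: 88 and then 91.

88 then 91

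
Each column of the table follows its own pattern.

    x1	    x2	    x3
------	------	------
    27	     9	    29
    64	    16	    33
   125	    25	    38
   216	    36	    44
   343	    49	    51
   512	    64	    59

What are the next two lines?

Column x1 — perfect cubes: 3³, 4³, 5³, …: 27, 64, 125, 216, 343, 512 → 729 → 1000.
Column x2: 9, 16, 25, 36, 49, 64 → 81 → 100 (perfect squares: 3², 4², 5², …).
Column x3 goes 29, 33, 38, 44, 51, 59 → 68 → 78 (differences are 4, 5, 6, … (increasing by 1 each time)).
Putting the parts together: 729  81  68 and then 1000  100  78.

729  81  68; 1000  100  78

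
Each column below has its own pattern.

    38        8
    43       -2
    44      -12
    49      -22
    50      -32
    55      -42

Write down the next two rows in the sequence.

First component: alternating steps +5, +1, +5, +1, …; 38, 43, 44, 49, 50, 55 → 56 → 61.
Second component: −10 each step; 8, -2, -12, -22, -32, -42 → -52 → -62.
So the next two rows are 56  -52 and 61  -62.

56  -52; 61  -62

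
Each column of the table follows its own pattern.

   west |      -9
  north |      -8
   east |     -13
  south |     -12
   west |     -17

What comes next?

north  -16

Direction: west, north, east, south, west → north (repeats west → north → east → south).
Second component: -9, -8, -13, -12, -17 → -16 (alternating steps +1, −5, +1, −5, …).
Combining the parts gives north  -16.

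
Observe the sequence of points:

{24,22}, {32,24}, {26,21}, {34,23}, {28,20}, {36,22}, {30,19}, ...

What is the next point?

{38,21}

First coordinate: alternating steps +8, −6, +8, −6, …; 24, 32, 26, 34, 28, 36, 30 → 38.
Second coordinate: 22, 24, 21, 23, 20, 22, 19 → 21 (alternating steps +2, −3, +2, −3, …).
Putting it together: {38,21}.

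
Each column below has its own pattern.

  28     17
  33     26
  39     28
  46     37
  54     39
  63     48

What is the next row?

First component — differences are 5, 6, 7, … (increasing by 1 each time): 28, 33, 39, 46, 54, 63 → 73.
Second component: alternating steps +9, +2, +9, +2, …, so 17, 26, 28, 37, 39, 48 → 50.
Combining the parts gives 73  50.

73  50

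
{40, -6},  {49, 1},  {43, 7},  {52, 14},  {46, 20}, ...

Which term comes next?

For the first part, alternating steps +9, −6, +9, −6, …: 40, 49, 43, 52, 46 → 55.
Second part — alternating steps +7, +6, +7, +6, …: -6, 1, 7, 14, 20 → 27.
Putting it together: {55, 27}.

{55, 27}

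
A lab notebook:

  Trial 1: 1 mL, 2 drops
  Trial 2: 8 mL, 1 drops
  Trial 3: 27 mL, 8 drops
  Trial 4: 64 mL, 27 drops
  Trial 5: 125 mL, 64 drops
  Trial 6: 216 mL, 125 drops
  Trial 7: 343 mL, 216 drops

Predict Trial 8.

512 mL, 343 drops

ML goes 1, 8, 27, 64, 125, 216, 343 → 512 (perfect cubes: 1³, 2³, 3³, …).
Drops — always the previous value of the mL: 2, 1, 8, 27, 64, 125, 216 → 343.
Putting it together: 512 mL, 343 drops.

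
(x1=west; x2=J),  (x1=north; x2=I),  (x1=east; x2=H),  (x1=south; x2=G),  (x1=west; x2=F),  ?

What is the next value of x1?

X1: repeats west → north → east → south, so west, north, east, south, west → north.

north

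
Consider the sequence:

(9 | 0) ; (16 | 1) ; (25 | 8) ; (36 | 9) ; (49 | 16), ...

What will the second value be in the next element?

17

Second value — alternating steps +1, +7, +1, +7, …: 0, 1, 8, 9, 16 → 17.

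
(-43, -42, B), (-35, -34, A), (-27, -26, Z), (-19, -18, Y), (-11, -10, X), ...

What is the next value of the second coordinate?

-2

For the first coordinate, +8 each step: -43, -35, -27, -19, -11 → -3.
Second coordinate goes -42, -34, -26, -18, -10 → -2 (always 1 more than the first coordinate).
Letter: letters move back 1 place in the alphabet, wrapping A→Z; B, A, Z, Y, X → W.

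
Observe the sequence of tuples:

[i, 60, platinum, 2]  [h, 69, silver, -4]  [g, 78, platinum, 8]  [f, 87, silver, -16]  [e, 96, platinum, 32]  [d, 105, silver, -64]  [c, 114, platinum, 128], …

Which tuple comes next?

[b, 123, silver, -256]

Letter: letters move back 1 place in the alphabet, so i, h, g, f, e, d, c → b.
Second component — +9 each step: 60, 69, 78, 87, 96, 105, 114 → 123.
Metal: platinum, silver, platinum, silver, platinum, silver, platinum → silver (alternates platinum ↔ silver).
Fourth component — ×(-2) each step: 2, -4, 8, -16, 32, -64, 128 → -256.
Combining the parts gives [b, 123, silver, -256].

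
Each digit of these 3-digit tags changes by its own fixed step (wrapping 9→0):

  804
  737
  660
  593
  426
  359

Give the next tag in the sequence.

For the first digit, −1 each step, mod 10: 8, 7, 6, 5, 4, 3 → 2.
Second digit: +3 each step, mod 10; 0, 3, 6, 9, 2, 5 → 8.
For the third digit, +3 each step, mod 10: 4, 7, 0, 3, 6, 9 → 2.
Putting it together: 282.

282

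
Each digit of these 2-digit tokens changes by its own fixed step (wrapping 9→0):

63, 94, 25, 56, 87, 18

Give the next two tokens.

49, 70

First digit — +3 each step, mod 10: 6, 9, 2, 5, 8, 1 → 4 → 7.
Second digit: +1 each step, mod 10; 3, 4, 5, 6, 7, 8 → 9 → 0.
Putting the parts together: 49 and then 70.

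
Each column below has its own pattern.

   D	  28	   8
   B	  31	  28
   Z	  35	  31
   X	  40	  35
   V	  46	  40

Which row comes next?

T  53  46

Letter: D, B, Z, X, V → T (letters move back 2 places in the alphabet, wrapping A→Z).
Second component: 28, 31, 35, 40, 46 → 53 (differences are 3, 4, 5, … (increasing by 1 each time)).
Third component: always the previous value of the second component, so 8, 28, 31, 35, 40 → 46.
Putting it together: T  53  46.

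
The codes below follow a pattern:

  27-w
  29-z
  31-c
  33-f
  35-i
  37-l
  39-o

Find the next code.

For the first component, +2 each step: 27, 29, 31, 33, 35, 37, 39 → 41.
Letter — letters move forward 3 places in the alphabet, wrapping Z→A: w, z, c, f, i, l, o → r.
Combining the parts gives 41-r.

41-r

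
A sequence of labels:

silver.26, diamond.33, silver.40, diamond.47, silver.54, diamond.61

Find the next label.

silver.68

Rank: alternates silver ↔ diamond; silver, diamond, silver, diamond, silver, diamond → silver.
Second component — +7 each step: 26, 33, 40, 47, 54, 61 → 68.
Combining the parts gives silver.68.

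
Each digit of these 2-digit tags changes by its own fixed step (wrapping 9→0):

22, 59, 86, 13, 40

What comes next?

77

First digit: +3 each step, mod 10; 2, 5, 8, 1, 4 → 7.
For the second digit, −3 each step, mod 10: 2, 9, 6, 3, 0 → 7.
So the next tag is 77.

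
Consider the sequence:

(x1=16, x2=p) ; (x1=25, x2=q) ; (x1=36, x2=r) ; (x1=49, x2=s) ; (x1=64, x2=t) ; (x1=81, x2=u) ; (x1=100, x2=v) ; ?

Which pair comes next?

(x1=121, x2=w)

X1: perfect squares: 4², 5², 6², …; 16, 25, 36, 49, 64, 81, 100 → 121.
X2 goes p, q, r, s, t, u, v → w (letters move forward 1 place in the alphabet).
So the next pair is (x1=121, x2=w).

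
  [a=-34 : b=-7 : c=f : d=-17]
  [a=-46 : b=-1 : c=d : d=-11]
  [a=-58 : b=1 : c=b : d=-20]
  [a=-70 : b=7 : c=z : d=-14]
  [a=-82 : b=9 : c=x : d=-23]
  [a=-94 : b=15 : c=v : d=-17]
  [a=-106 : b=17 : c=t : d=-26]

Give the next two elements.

[a=-118 : b=23 : c=r : d=-20], [a=-130 : b=25 : c=p : d=-29]

A: -34, -46, -58, -70, -82, -94, -106 → -118 → -130 (−12 each step).
For the b, alternating steps +6, +2, +6, +2, …: -7, -1, 1, 7, 9, 15, 17 → 23 → 25.
C — letters move back 2 places in the alphabet, wrapping A→Z: f, d, b, z, x, v, t → r → p.
D: -17, -11, -20, -14, -23, -17, -26 → -20 → -29 (alternating steps +6, −9, +6, −9, …).
So the next two elements are [a=-118 : b=23 : c=r : d=-20] and [a=-130 : b=25 : c=p : d=-29].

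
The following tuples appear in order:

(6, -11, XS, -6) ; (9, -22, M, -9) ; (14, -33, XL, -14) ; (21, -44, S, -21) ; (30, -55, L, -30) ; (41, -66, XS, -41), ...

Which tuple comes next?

(54, -77, M, -54)

First coordinate: differences are 3, 5, 7, … (increasing by 2 each time), so 6, 9, 14, 21, 30, 41 → 54.
Second coordinate goes -11, -22, -33, -44, -55, -66 → -77 (−11 each step).
Size: repeats XS → M → XL → S → L, so XS, M, XL, S, L, XS → M.
For the fourth coordinate, always the negative of the first coordinate: -6, -9, -14, -21, -30, -41 → -54.
Putting it together: (54, -77, M, -54).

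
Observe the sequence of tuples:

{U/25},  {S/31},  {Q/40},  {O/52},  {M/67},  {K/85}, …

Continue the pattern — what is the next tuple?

{I/106}

For the letter, letters move back 2 places in the alphabet: U, S, Q, O, M, K → I.
Second part: 25, 31, 40, 52, 67, 85 → 106 (differences are 6, 9, 12, … (increasing by 3 each time)).
So the next tuple is {I/106}.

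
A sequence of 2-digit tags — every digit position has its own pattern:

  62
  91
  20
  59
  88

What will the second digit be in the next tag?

For the second digit, −1 each step, mod 10: 2, 1, 0, 9, 8 → 7.

7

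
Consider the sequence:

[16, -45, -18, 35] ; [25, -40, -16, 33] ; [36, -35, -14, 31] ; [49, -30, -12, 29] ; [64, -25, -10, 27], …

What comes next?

First component: perfect squares: 4², 5², 6², …; 16, 25, 36, 49, 64 → 81.
For the second component, +5 each step: -45, -40, -35, -30, -25 → -20.
Third component: -18, -16, -14, -12, -10 → -8 (+2 each step).
Fourth component: together with the third component always sums to 17; 35, 33, 31, 29, 27 → 25.
Combining the parts gives [81, -20, -8, 25].

[81, -20, -8, 25]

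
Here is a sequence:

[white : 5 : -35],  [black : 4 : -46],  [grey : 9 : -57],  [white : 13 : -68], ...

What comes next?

Shade — repeats white → black → grey: white, black, grey, white → black.
Second value — each term is the sum of the two before it: 5, 4, 9, 13 → 22.
Third value goes -35, -46, -57, -68 → -79 (−11 each step).
Combining the parts gives [black : 22 : -79].

[black : 22 : -79]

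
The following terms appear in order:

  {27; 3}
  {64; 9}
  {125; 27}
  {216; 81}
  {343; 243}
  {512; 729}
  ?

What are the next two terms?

{729; 2187}, {1000; 6561}

First part: perfect cubes: 3³, 4³, 5³, …, so 27, 64, 125, 216, 343, 512 → 729 → 1000.
Second part: ×3 each step; 3, 9, 27, 81, 243, 729 → 2187 → 6561.
Putting the parts together: {729; 2187} and then {1000; 6561}.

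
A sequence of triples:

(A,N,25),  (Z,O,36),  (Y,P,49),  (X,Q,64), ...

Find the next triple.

(W,R,81)

First letter — letters move back 1 place in the alphabet, wrapping A→Z: A, Z, Y, X → W.
For the second letter, letters move forward 1 place in the alphabet: N, O, P, Q → R.
Third component — perfect squares: 5², 6², 7², …: 25, 36, 49, 64 → 81.
Putting it together: (W,R,81).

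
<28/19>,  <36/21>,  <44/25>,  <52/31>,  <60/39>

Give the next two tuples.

<68/49>, <76/61>

First entry: 28, 36, 44, 52, 60 → 68 → 76 (+8 each step).
Second entry: differences are 2, 4, 6, … (increasing by 2 each time), so 19, 21, 25, 31, 39 → 49 → 61.
Putting the parts together: <68/49> and then <76/61>.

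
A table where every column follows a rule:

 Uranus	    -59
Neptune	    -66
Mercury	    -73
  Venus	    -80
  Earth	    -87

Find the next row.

Mars  -94

Planet: runs through the planets Mercury→Neptune; Uranus, Neptune, Mercury, Venus, Earth → Mars.
Second component — −7 each step: -59, -66, -73, -80, -87 → -94.
So the next row is Mars  -94.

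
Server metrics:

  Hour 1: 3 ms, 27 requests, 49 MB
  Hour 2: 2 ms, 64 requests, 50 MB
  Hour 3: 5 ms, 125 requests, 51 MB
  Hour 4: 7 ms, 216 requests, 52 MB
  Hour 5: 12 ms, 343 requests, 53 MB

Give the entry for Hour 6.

19 ms, 512 requests, 54 MB

Ms: each term is the sum of the two before it, so 3, 2, 5, 7, 12 → 19.
For the requests, perfect cubes: 3³, 4³, 5³, …: 27, 64, 125, 216, 343 → 512.
MB: +1 each step; 49, 50, 51, 52, 53 → 54.
Putting it together: 19 ms, 512 requests, 54 MB.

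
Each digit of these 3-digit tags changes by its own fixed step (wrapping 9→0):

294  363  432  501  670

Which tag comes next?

First digit: +1 each step, mod 10; 2, 3, 4, 5, 6 → 7.
Second digit goes 9, 6, 3, 0, 7 → 4 (−3 each step, mod 10).
For the third digit, −1 each step, mod 10: 4, 3, 2, 1, 0 → 9.
Putting it together: 749.

749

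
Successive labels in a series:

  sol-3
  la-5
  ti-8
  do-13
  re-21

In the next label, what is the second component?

34

Note: runs through the solfège scale do→ti, so sol, la, ti, do, re → mi.
For the second component, each term is the sum of the two before it: 3, 5, 8, 13, 21 → 34.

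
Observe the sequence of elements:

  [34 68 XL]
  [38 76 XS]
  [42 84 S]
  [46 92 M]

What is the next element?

[50 100 L]

First value: +4 each step, so 34, 38, 42, 46 → 50.
Second value: always 2 × the first value, so 68, 76, 84, 92 → 100.
Size: runs through clothing sizes XS→XL; XL, XS, S, M → L.
Combining the parts gives [50 100 L].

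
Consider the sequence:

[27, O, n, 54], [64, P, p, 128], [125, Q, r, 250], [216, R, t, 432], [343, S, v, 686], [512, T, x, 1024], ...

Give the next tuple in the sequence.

For the first value, perfect cubes: 3³, 4³, 5³, …: 27, 64, 125, 216, 343, 512 → 729.
First letter: O, P, Q, R, S, T → U (letters move forward 1 place in the alphabet).
Second letter: letters move forward 2 places in the alphabet; n, p, r, t, v, x → z.
Fourth value — always 2 × the first value: 54, 128, 250, 432, 686, 1024 → 1458.
So the next tuple is [729, U, z, 1458].

[729, U, z, 1458]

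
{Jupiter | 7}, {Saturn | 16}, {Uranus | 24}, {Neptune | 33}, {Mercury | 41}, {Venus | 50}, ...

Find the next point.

{Earth | 58}

Planet goes Jupiter, Saturn, Uranus, Neptune, Mercury, Venus → Earth (runs through the planets Mercury→Neptune).
Second component: 7, 16, 24, 33, 41, 50 → 58 (alternating steps +9, +8, +9, +8, …).
So the next point is {Earth | 58}.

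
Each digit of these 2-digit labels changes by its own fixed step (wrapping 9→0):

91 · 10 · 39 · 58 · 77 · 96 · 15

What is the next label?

34

First digit goes 9, 1, 3, 5, 7, 9, 1 → 3 (+2 each step, mod 10).
Second digit — −1 each step, mod 10: 1, 0, 9, 8, 7, 6, 5 → 4.
Combining the parts gives 34.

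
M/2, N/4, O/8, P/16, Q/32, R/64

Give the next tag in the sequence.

Letter: letters move forward 1 place in the alphabet, so M, N, O, P, Q, R → S.
Second component: ×2 each step; 2, 4, 8, 16, 32, 64 → 128.
Combining the parts gives S/128.

S/128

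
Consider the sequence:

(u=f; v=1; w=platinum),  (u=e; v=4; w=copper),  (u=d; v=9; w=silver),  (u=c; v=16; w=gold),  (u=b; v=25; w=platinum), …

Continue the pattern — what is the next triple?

(u=a; v=36; w=copper)

U goes f, e, d, c, b → a (letters move back 1 place in the alphabet).
V goes 1, 4, 9, 16, 25 → 36 (perfect squares: 1², 2², 3², …).
W goes platinum, copper, silver, gold, platinum → copper (repeats platinum → copper → silver → gold).
So the next triple is (u=a; v=36; w=copper).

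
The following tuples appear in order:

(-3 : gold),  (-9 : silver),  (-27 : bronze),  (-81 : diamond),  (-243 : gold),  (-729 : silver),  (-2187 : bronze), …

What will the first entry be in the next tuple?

-6561

First entry — ×3 each step: -3, -9, -27, -81, -243, -729, -2187 → -6561.
Rank: gold, silver, bronze, diamond, gold, silver, bronze → diamond (repeats gold → silver → bronze → diamond).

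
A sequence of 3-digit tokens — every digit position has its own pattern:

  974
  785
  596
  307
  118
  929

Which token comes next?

First digit: −2 each step, mod 10; 9, 7, 5, 3, 1, 9 → 7.
Second digit goes 7, 8, 9, 0, 1, 2 → 3 (+1 each step, mod 10).
For the third digit, +1 each step, mod 10: 4, 5, 6, 7, 8, 9 → 0.
Combining the parts gives 730.

730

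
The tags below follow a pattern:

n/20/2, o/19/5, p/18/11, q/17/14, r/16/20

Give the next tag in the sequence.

For the letter, letters move forward 1 place in the alphabet: n, o, p, q, r → s.
Second component: −1 each step; 20, 19, 18, 17, 16 → 15.
Third component goes 2, 5, 11, 14, 20 → 23 (alternating steps +3, +6, +3, +6, …).
Combining the parts gives s/15/23.

s/15/23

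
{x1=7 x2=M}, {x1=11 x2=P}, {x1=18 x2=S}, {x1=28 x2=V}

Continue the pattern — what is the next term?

X1: 7, 11, 18, 28 → 41 (differences are 4, 7, 10, … (increasing by 3 each time)).
X2: letters move forward 3 places in the alphabet; M, P, S, V → Y.
Putting it together: {x1=41 x2=Y}.

{x1=41 x2=Y}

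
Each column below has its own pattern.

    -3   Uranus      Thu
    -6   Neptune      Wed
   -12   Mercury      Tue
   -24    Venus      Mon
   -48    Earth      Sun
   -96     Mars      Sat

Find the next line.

-192  Jupiter  Fri

First component: -3, -6, -12, -24, -48, -96 → -192 (×2 each step).
Planet: runs through the planets Mercury→Neptune, so Uranus, Neptune, Mercury, Venus, Earth, Mars → Jupiter.
Day: runs backward through the weekdays Mon→Sun, so Thu, Wed, Tue, Mon, Sun, Sat → Fri.
Combining the parts gives -192  Jupiter  Fri.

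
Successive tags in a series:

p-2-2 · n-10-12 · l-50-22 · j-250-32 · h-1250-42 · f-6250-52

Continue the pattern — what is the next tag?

d-31250-62

Letter: letters move back 2 places in the alphabet, so p, n, l, j, h, f → d.
For the second component, ×5 each step: 2, 10, 50, 250, 1250, 6250 → 31250.
Third component goes 2, 12, 22, 32, 42, 52 → 62 (+10 each step).
Combining the parts gives d-31250-62.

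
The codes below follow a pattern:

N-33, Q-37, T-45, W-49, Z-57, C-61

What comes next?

F-69

Letter — letters move forward 3 places in the alphabet, wrapping Z→A: N, Q, T, W, Z, C → F.
Second component goes 33, 37, 45, 49, 57, 61 → 69 (alternating steps +4, +8, +4, +8, …).
Putting it together: F-69.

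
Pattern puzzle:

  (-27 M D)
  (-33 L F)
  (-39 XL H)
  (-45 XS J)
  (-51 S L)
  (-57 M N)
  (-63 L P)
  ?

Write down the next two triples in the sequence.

First component goes -27, -33, -39, -45, -51, -57, -63 → -69 → -75 (−6 each step).
For the size, repeats M → L → XL → XS → S: M, L, XL, XS, S, M, L → XL → XS.
Letter: letters move forward 2 places in the alphabet; D, F, H, J, L, N, P → R → T.
Putting the parts together: (-69 XL R) and then (-75 XS T).

(-69 XL R), (-75 XS T)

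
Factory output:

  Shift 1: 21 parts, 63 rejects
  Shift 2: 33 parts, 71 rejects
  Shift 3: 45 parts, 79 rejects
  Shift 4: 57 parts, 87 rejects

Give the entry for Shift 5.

69 parts, 95 rejects

Parts — +12 each step: 21, 33, 45, 57 → 69.
Rejects: +8 each step, so 63, 71, 79, 87 → 95.
Putting it together: 69 parts, 95 rejects.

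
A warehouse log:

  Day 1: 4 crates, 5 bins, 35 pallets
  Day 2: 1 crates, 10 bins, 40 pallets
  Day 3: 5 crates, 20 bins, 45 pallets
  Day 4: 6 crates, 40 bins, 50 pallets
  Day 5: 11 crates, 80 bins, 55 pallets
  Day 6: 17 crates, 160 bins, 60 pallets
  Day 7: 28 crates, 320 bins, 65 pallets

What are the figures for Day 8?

45 crates, 640 bins, 70 pallets

For the crates, each term is the sum of the two before it: 4, 1, 5, 6, 11, 17, 28 → 45.
Bins: ×2 each step, so 5, 10, 20, 40, 80, 160, 320 → 640.
Pallets: 35, 40, 45, 50, 55, 60, 65 → 70 (+5 each step).
So the next line is 45 crates, 640 bins, 70 pallets.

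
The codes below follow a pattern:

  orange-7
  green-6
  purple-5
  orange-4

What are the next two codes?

green-3, purple-2

Colour: orange, green, purple, orange → green → purple (repeats orange → green → purple).
Second component: 7, 6, 5, 4 → 3 → 2 (−1 each step).
So the next two codes are green-3 and purple-2.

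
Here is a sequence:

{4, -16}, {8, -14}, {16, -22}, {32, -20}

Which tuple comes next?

{64, -28}

First part — ×2 each step: 4, 8, 16, 32 → 64.
Second part: alternating steps +2, −8, +2, −8, …, so -16, -14, -22, -20 → -28.
So the next tuple is {64, -28}.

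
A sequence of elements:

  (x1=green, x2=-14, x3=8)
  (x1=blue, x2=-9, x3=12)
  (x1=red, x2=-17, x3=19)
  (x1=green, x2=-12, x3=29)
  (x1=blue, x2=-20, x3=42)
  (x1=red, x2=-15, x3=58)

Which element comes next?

(x1=green, x2=-23, x3=77)

X1 — repeats green → blue → red: green, blue, red, green, blue, red → green.
X2: alternating steps +5, −8, +5, −8, …; -14, -9, -17, -12, -20, -15 → -23.
X3: differences are 4, 7, 10, … (increasing by 3 each time); 8, 12, 19, 29, 42, 58 → 77.
Putting it together: (x1=green, x2=-23, x3=77).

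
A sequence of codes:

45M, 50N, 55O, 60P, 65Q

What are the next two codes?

70R, 75S

First component — +5 each step: 45, 50, 55, 60, 65 → 70 → 75.
Letter: M, N, O, P, Q → R → S (letters move forward 1 place in the alphabet).
So the next two codes are 70R and 75S.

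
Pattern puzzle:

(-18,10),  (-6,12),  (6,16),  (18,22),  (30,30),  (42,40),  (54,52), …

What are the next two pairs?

First value goes -18, -6, 6, 18, 30, 42, 54 → 66 → 78 (+12 each step).
Second value: differences are 2, 4, 6, … (increasing by 2 each time), so 10, 12, 16, 22, 30, 40, 52 → 66 → 82.
Putting the parts together: (66,66) and then (78,82).

(66,66), (78,82)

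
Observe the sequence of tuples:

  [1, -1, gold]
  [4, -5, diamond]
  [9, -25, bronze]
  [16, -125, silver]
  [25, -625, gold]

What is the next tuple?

For the first component, perfect squares: 1², 2², 3², …: 1, 4, 9, 16, 25 → 36.
Second component: ×5 each step; -1, -5, -25, -125, -625 → -3125.
Rank: repeats gold → diamond → bronze → silver, so gold, diamond, bronze, silver, gold → diamond.
So the next tuple is [36, -3125, diamond].

[36, -3125, diamond]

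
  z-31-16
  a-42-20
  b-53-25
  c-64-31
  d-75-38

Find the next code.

e-86-46

Letter goes z, a, b, c, d → e (letters move forward 1 place in the alphabet, wrapping Z→A).
Second component — +11 each step: 31, 42, 53, 64, 75 → 86.
Third component — differences are 4, 5, 6, … (increasing by 1 each time): 16, 20, 25, 31, 38 → 46.
So the next code is e-86-46.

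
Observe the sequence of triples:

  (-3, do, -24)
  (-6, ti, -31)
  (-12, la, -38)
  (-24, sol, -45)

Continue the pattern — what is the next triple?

First coordinate: -3, -6, -12, -24 → -48 (×2 each step).
For the note, runs backward through the solfège scale do→ti: do, ti, la, sol → fa.
Third coordinate — −7 each step: -24, -31, -38, -45 → -52.
So the next triple is (-48, fa, -52).

(-48, fa, -52)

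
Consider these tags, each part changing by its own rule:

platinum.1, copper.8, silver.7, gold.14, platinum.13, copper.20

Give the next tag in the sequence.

For the metal, repeats platinum → copper → silver → gold: platinum, copper, silver, gold, platinum, copper → silver.
Second component: 1, 8, 7, 14, 13, 20 → 19 (alternating steps +7, −1, +7, −1, …).
Combining the parts gives silver.19.

silver.19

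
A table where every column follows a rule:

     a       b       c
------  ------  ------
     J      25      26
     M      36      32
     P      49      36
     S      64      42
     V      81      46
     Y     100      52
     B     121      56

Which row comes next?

E  144  62

Column a: letters move forward 3 places in the alphabet, wrapping Z→A; J, M, P, S, V, Y, B → E.
Column b: 25, 36, 49, 64, 81, 100, 121 → 144 (perfect squares: 5², 6², 7², …).
Column c: alternating steps +6, +4, +6, +4, …, so 26, 32, 36, 42, 46, 52, 56 → 62.
So the next row is E  144  62.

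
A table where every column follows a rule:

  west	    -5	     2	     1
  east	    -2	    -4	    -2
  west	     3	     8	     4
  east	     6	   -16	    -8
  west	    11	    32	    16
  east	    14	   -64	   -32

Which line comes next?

Direction goes west, east, west, east, west, east → west (alternates west ↔ east).
Second component: alternating steps +3, +5, +3, +5, …, so -5, -2, 3, 6, 11, 14 → 19.
Third component: 2, -4, 8, -16, 32, -64 → 128 (×(-2) each step).
Fourth component goes 1, -2, 4, -8, 16, -32 → 64 (×(-2) each step).
So the next line is west  19  128  64.

west  19  128  64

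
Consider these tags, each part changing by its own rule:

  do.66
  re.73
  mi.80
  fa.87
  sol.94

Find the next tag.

Note: runs through the solfège scale do→ti; do, re, mi, fa, sol → la.
Second component goes 66, 73, 80, 87, 94 → 101 (+7 each step).
Putting it together: la.101.

la.101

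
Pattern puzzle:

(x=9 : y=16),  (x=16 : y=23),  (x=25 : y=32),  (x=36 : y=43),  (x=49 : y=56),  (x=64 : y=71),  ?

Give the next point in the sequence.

X — perfect squares: 3², 4², 5², …: 9, 16, 25, 36, 49, 64 → 81.
Y goes 16, 23, 32, 43, 56, 71 → 88 (always 7 more than the x).
So the next point is (x=81 : y=88).

(x=81 : y=88)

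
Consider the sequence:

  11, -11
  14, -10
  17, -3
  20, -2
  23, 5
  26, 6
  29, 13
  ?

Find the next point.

First entry: +3 each step, so 11, 14, 17, 20, 23, 26, 29 → 32.
Second entry goes -11, -10, -3, -2, 5, 6, 13 → 14 (alternating steps +1, +7, +1, +7, …).
So the next point is 32, 14.

32, 14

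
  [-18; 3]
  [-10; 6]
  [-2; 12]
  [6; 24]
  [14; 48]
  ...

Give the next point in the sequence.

First value goes -18, -10, -2, 6, 14 → 22 (+8 each step).
Second value goes 3, 6, 12, 24, 48 → 96 (×2 each step).
Putting it together: [22; 96].

[22; 96]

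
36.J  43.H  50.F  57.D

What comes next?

First component goes 36, 43, 50, 57 → 64 (+7 each step).
Letter — letters move back 2 places in the alphabet: J, H, F, D → B.
Putting it together: 64.B.

64.B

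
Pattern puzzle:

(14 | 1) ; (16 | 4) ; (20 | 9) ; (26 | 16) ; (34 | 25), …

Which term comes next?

For the first entry, differences are 2, 4, 6, … (increasing by 2 each time): 14, 16, 20, 26, 34 → 44.
Second entry: perfect squares: 1², 2², 3², …; 1, 4, 9, 16, 25 → 36.
Putting it together: (44 | 36).

(44 | 36)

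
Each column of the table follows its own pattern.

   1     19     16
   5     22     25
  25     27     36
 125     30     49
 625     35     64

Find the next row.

First component goes 1, 5, 25, 125, 625 → 3125 (×5 each step).
Second component — alternating steps +3, +5, +3, +5, …: 19, 22, 27, 30, 35 → 38.
Third component goes 16, 25, 36, 49, 64 → 81 (perfect squares: 4², 5², 6², …).
Putting it together: 3125  38  81.

3125  38  81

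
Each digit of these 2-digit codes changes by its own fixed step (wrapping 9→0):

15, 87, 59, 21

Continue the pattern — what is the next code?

93

First digit: −3 each step, mod 10; 1, 8, 5, 2 → 9.
Second digit: +2 each step, mod 10; 5, 7, 9, 1 → 3.
Combining the parts gives 93.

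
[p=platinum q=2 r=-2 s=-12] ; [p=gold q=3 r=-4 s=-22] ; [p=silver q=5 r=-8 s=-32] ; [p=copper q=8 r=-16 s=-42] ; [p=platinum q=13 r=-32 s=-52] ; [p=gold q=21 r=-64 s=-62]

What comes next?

P: repeats platinum → gold → silver → copper; platinum, gold, silver, copper, platinum, gold → silver.
Q: 2, 3, 5, 8, 13, 21 → 34 (each term is the sum of the two before it).
R — ×2 each step: -2, -4, -8, -16, -32, -64 → -128.
S: −10 each step; -12, -22, -32, -42, -52, -62 → -72.
Combining the parts gives [p=silver q=34 r=-128 s=-72].

[p=silver q=34 r=-128 s=-72]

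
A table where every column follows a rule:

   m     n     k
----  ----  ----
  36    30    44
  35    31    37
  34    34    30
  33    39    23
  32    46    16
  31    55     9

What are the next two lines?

Column m: −1 each step, so 36, 35, 34, 33, 32, 31 → 30 → 29.
Column n: differences are 1, 3, 5, … (increasing by 2 each time), so 30, 31, 34, 39, 46, 55 → 66 → 79.
Column k: −7 each step, so 44, 37, 30, 23, 16, 9 → 2 → -5.
Putting the parts together: 30  66  2 and then 29  79  -5.

30  66  2; 29  79  -5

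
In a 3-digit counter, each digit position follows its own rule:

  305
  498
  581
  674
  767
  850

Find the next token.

943

First digit goes 3, 4, 5, 6, 7, 8 → 9 (+1 each step, mod 10).
Second digit: 0, 9, 8, 7, 6, 5 → 4 (−1 each step, mod 10).
Third digit goes 5, 8, 1, 4, 7, 0 → 3 (+3 each step, mod 10).
Putting it together: 943.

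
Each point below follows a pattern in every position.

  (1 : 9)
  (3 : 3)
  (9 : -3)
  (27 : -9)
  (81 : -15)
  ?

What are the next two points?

First coordinate: 1, 3, 9, 27, 81 → 243 → 729 (×3 each step).
For the second coordinate, −6 each step: 9, 3, -3, -9, -15 → -21 → -27.
Putting the parts together: (243 : -21) and then (729 : -27).

(243 : -21), (729 : -27)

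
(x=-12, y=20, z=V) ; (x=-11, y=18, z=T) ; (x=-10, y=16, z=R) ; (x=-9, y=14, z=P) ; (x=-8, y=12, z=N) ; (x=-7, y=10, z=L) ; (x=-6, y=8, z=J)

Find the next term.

(x=-5, y=6, z=H)

X: -12, -11, -10, -9, -8, -7, -6 → -5 (+1 each step).
Y goes 20, 18, 16, 14, 12, 10, 8 → 6 (−2 each step).
Z: letters move back 2 places in the alphabet, so V, T, R, P, N, L, J → H.
Putting it together: (x=-5, y=6, z=H).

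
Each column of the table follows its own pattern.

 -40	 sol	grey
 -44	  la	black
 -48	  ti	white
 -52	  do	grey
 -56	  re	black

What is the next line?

-60  mi  white

First component: −4 each step, so -40, -44, -48, -52, -56 → -60.
Note: runs through the solfège scale do→ti; sol, la, ti, do, re → mi.
Shade goes grey, black, white, grey, black → white (repeats grey → black → white).
So the next line is -60  mi  white.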